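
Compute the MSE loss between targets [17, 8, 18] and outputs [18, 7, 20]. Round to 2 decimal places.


Differences: [-1, 1, -2]
Squared errors: [1, 1, 4]
Sum of squared errors = 6
MSE = 6 / 3 = 2.00

2.00


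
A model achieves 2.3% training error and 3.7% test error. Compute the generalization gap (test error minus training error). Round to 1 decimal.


Generalization gap = test_error - train_error
= 3.7 - 2.3
= 1.4%
A small gap suggests good generalization.

1.4


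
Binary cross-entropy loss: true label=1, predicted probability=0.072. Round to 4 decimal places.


For y=1: Loss = -log(p)
= -log(0.072)
= -(-2.6311)
= 2.6311

2.6311


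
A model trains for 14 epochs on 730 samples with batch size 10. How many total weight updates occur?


Iterations per epoch = 730 / 10 = 73
Total updates = iterations_per_epoch * epochs
= 73 * 14
= 1022

1022


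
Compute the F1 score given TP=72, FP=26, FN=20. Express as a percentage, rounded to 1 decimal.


Precision = TP / (TP + FP) = 72 / 98 = 0.7347
Recall = TP / (TP + FN) = 72 / 92 = 0.7826
F1 = 2 * P * R / (P + R)
= 2 * 0.7347 * 0.7826 / (0.7347 + 0.7826)
= 1.15 / 1.5173
= 0.7579
As percentage: 75.8%

75.8


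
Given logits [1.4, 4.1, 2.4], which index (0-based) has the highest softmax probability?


Softmax is a monotonic transformation, so it preserves the argmax.
We need to find the index of the maximum logit.
Index 0: 1.4
Index 1: 4.1
Index 2: 2.4
Maximum logit = 4.1 at index 1

1


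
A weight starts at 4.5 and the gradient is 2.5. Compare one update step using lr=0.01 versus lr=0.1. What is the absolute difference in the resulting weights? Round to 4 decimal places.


With lr=0.01: w_new = 4.5 - 0.01 * 2.5 = 4.475
With lr=0.1: w_new = 4.5 - 0.1 * 2.5 = 4.25
Absolute difference = |4.475 - 4.25|
= 0.2250

0.2250


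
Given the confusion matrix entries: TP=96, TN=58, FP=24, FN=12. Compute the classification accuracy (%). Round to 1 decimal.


Accuracy = (TP + TN) / (TP + TN + FP + FN) * 100
= (96 + 58) / (96 + 58 + 24 + 12)
= 154 / 190
= 0.8105
= 81.1%

81.1


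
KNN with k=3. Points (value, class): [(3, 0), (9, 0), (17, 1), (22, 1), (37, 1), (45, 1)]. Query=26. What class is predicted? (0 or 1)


Distances from query 26:
Point 22 (class 1): distance = 4
Point 17 (class 1): distance = 9
Point 37 (class 1): distance = 11
K=3 nearest neighbors: classes = [1, 1, 1]
Votes for class 1: 3 / 3
Majority vote => class 1

1


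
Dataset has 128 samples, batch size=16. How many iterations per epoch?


Iterations per epoch = dataset_size / batch_size
= 128 / 16
= 8

8


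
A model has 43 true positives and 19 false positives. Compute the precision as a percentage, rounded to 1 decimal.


Precision = TP / (TP + FP) * 100
= 43 / (43 + 19)
= 43 / 62
= 0.6935
= 69.4%

69.4


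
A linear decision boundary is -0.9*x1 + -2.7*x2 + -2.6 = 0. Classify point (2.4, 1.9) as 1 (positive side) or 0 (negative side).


Compute -0.9 * 2.4 + -2.7 * 1.9 + -2.6
= -2.16 + -5.13 + -2.6
= -9.89
Since -9.89 < 0, the point is on the negative side.

0


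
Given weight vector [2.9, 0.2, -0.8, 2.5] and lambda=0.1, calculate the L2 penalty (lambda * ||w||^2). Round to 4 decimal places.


Squaring each weight:
2.9^2 = 8.41
0.2^2 = 0.04
(-0.8)^2 = 0.64
2.5^2 = 6.25
Sum of squares = 15.34
Penalty = 0.1 * 15.34 = 1.5340

1.5340


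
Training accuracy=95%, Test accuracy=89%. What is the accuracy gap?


Gap = train_accuracy - test_accuracy
= 95 - 89
= 6%
This moderate gap may indicate mild overfitting.

6


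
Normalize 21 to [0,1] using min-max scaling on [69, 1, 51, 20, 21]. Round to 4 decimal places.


Min = 1, Max = 69
Range = 69 - 1 = 68
Scaled = (x - min) / (max - min)
= (21 - 1) / 68
= 20 / 68
= 0.2941

0.2941


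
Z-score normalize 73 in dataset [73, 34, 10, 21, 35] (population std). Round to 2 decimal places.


Mean = (73 + 34 + 10 + 21 + 35) / 5 = 34.6
Variance = sum((x_i - mean)^2) / n = 453.04
Std = sqrt(453.04) = 21.2847
Z = (x - mean) / std
= (73 - 34.6) / 21.2847
= 38.4 / 21.2847
= 1.80

1.80


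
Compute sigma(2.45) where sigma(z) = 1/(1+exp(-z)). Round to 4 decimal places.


sigmoid(z) = 1 / (1 + exp(-z))
exp(-(2.45)) = exp(-2.45) = 0.0863
1 + 0.0863 = 1.0863
1 / 1.0863 = 0.9206

0.9206


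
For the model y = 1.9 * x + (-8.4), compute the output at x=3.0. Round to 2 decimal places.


y = 1.9 * 3.0 + (-8.4)
= 5.7 + (-8.4)
= -2.70

-2.70


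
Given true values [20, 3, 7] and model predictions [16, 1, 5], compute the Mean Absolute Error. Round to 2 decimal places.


Absolute errors: [4, 2, 2]
Sum of absolute errors = 8
MAE = 8 / 3 = 2.67

2.67


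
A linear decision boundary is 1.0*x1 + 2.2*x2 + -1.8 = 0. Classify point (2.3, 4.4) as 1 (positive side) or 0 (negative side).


Compute 1.0 * 2.3 + 2.2 * 4.4 + -1.8
= 2.3 + 9.68 + -1.8
= 10.18
Since 10.18 >= 0, the point is on the positive side.

1


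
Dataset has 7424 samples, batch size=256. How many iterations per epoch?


Iterations per epoch = dataset_size / batch_size
= 7424 / 256
= 29

29


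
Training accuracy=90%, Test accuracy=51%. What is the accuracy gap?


Gap = train_accuracy - test_accuracy
= 90 - 51
= 39%
This large gap strongly indicates overfitting.

39


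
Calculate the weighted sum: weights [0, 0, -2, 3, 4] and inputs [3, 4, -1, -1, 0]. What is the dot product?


Element-wise products:
0 * 3 = 0
0 * 4 = 0
-2 * -1 = 2
3 * -1 = -3
4 * 0 = 0
Sum = 0 + 0 + 2 + -3 + 0
= -1

-1


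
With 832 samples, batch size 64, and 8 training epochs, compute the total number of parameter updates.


Iterations per epoch = 832 / 64 = 13
Total updates = iterations_per_epoch * epochs
= 13 * 8
= 104

104


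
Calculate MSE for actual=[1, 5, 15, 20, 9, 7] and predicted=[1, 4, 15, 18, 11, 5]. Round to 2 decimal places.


Differences: [0, 1, 0, 2, -2, 2]
Squared errors: [0, 1, 0, 4, 4, 4]
Sum of squared errors = 13
MSE = 13 / 6 = 2.17

2.17


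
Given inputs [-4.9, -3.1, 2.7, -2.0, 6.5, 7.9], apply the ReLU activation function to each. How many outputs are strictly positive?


ReLU(x) = max(0, x) for each element:
ReLU(-4.9) = 0
ReLU(-3.1) = 0
ReLU(2.7) = 2.7
ReLU(-2.0) = 0
ReLU(6.5) = 6.5
ReLU(7.9) = 7.9
Active neurons (>0): 3

3


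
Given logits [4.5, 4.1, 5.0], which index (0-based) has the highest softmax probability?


Softmax is a monotonic transformation, so it preserves the argmax.
We need to find the index of the maximum logit.
Index 0: 4.5
Index 1: 4.1
Index 2: 5.0
Maximum logit = 5.0 at index 2

2


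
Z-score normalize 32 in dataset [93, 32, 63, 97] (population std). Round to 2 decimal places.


Mean = (93 + 32 + 63 + 97) / 4 = 71.25
Variance = sum((x_i - mean)^2) / n = 686.1875
Std = sqrt(686.1875) = 26.1952
Z = (x - mean) / std
= (32 - 71.25) / 26.1952
= -39.25 / 26.1952
= -1.50

-1.50


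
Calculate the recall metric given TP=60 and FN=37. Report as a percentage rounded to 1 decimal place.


Recall = TP / (TP + FN) * 100
= 60 / (60 + 37)
= 60 / 97
= 0.6186
= 61.9%

61.9


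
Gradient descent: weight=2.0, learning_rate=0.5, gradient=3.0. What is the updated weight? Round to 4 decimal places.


w_new = w_old - lr * gradient
= 2.0 - 0.5 * 3.0
= 2.0 - (1.5)
= 0.5000

0.5000


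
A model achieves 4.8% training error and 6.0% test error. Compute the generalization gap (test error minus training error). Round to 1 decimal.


Generalization gap = test_error - train_error
= 6.0 - 4.8
= 1.2%
A small gap suggests good generalization.

1.2


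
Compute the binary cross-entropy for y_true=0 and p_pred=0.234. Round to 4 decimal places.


For y=0: Loss = -log(1-p)
= -log(1 - 0.234)
= -log(0.766)
= -(-0.2666)
= 0.2666

0.2666


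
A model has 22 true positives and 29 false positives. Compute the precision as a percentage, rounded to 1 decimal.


Precision = TP / (TP + FP) * 100
= 22 / (22 + 29)
= 22 / 51
= 0.4314
= 43.1%

43.1


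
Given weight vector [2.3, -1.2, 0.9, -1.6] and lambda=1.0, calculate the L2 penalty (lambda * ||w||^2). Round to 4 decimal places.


Squaring each weight:
2.3^2 = 5.29
(-1.2)^2 = 1.44
0.9^2 = 0.81
(-1.6)^2 = 2.56
Sum of squares = 10.1
Penalty = 1.0 * 10.1 = 10.1000

10.1000


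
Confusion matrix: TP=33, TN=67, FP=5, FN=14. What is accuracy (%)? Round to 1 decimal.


Accuracy = (TP + TN) / (TP + TN + FP + FN) * 100
= (33 + 67) / (33 + 67 + 5 + 14)
= 100 / 119
= 0.8403
= 84.0%

84.0


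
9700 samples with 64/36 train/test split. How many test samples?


Train samples = 9700 * 64% = 6208
Test samples = 9700 - 6208
= 3492

3492


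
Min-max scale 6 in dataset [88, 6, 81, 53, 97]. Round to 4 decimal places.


Min = 6, Max = 97
Range = 97 - 6 = 91
Scaled = (x - min) / (max - min)
= (6 - 6) / 91
= 0 / 91
= 0.0000

0.0000


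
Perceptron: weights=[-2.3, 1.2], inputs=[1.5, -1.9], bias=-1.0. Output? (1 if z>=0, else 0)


z = w . x + b
= -2.3*1.5 + 1.2*-1.9 + -1.0
= -3.45 + -2.28 + -1.0
= -5.73 + -1.0
= -6.73
Since z = -6.73 < 0, output = 0

0


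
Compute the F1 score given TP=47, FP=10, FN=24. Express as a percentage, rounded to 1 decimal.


Precision = TP / (TP + FP) = 47 / 57 = 0.8246
Recall = TP / (TP + FN) = 47 / 71 = 0.662
F1 = 2 * P * R / (P + R)
= 2 * 0.8246 * 0.662 / (0.8246 + 0.662)
= 1.0917 / 1.4865
= 0.7344
As percentage: 73.4%

73.4


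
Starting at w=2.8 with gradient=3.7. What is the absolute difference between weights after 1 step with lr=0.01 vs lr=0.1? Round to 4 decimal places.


With lr=0.01: w_new = 2.8 - 0.01 * 3.7 = 2.763
With lr=0.1: w_new = 2.8 - 0.1 * 3.7 = 2.43
Absolute difference = |2.763 - 2.43|
= 0.3330

0.3330


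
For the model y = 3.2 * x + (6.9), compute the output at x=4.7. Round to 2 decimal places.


y = 3.2 * 4.7 + (6.9)
= 15.04 + (6.9)
= 21.94

21.94


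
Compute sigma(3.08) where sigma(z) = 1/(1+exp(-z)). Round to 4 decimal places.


sigmoid(z) = 1 / (1 + exp(-z))
exp(-(3.08)) = exp(-3.08) = 0.046
1 + 0.046 = 1.046
1 / 1.046 = 0.9561

0.9561


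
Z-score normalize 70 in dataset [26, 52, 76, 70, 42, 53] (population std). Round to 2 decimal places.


Mean = (26 + 52 + 76 + 70 + 42 + 53) / 6 = 53.1667
Variance = sum((x_i - mean)^2) / n = 278.1389
Std = sqrt(278.1389) = 16.6775
Z = (x - mean) / std
= (70 - 53.1667) / 16.6775
= 16.8333 / 16.6775
= 1.01

1.01


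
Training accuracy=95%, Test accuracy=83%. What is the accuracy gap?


Gap = train_accuracy - test_accuracy
= 95 - 83
= 12%
This gap suggests the model is overfitting.

12


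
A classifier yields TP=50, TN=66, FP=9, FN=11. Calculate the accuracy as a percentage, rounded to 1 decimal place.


Accuracy = (TP + TN) / (TP + TN + FP + FN) * 100
= (50 + 66) / (50 + 66 + 9 + 11)
= 116 / 136
= 0.8529
= 85.3%

85.3


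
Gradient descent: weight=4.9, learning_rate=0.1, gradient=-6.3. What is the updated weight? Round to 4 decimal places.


w_new = w_old - lr * gradient
= 4.9 - 0.1 * -6.3
= 4.9 - (-0.63)
= 5.5300

5.5300


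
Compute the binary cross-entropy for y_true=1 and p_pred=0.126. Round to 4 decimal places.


For y=1: Loss = -log(p)
= -log(0.126)
= -(-2.0715)
= 2.0715

2.0715


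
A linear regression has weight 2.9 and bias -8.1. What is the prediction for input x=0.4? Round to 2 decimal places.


y = 2.9 * 0.4 + (-8.1)
= 1.16 + (-8.1)
= -6.94

-6.94


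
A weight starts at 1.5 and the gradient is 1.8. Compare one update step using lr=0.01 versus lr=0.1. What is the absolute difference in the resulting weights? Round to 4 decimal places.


With lr=0.01: w_new = 1.5 - 0.01 * 1.8 = 1.482
With lr=0.1: w_new = 1.5 - 0.1 * 1.8 = 1.32
Absolute difference = |1.482 - 1.32|
= 0.1620

0.1620


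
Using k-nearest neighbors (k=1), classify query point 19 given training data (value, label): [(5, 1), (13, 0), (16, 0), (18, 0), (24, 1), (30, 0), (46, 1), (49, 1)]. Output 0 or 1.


Distances from query 19:
Point 18 (class 0): distance = 1
K=1 nearest neighbors: classes = [0]
Votes for class 1: 0 / 1
Majority vote => class 0

0


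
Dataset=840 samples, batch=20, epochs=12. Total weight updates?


Iterations per epoch = 840 / 20 = 42
Total updates = iterations_per_epoch * epochs
= 42 * 12
= 504

504


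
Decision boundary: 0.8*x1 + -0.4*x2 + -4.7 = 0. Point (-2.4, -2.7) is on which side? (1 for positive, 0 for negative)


Compute 0.8 * -2.4 + -0.4 * -2.7 + -4.7
= -1.92 + 1.08 + -4.7
= -5.54
Since -5.54 < 0, the point is on the negative side.

0


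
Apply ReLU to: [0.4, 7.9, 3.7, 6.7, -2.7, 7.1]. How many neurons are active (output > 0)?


ReLU(x) = max(0, x) for each element:
ReLU(0.4) = 0.4
ReLU(7.9) = 7.9
ReLU(3.7) = 3.7
ReLU(6.7) = 6.7
ReLU(-2.7) = 0
ReLU(7.1) = 7.1
Active neurons (>0): 5

5


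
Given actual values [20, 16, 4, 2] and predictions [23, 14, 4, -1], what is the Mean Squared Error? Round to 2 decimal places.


Differences: [-3, 2, 0, 3]
Squared errors: [9, 4, 0, 9]
Sum of squared errors = 22
MSE = 22 / 4 = 5.50

5.50


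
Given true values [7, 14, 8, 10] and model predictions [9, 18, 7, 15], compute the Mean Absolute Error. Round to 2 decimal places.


Absolute errors: [2, 4, 1, 5]
Sum of absolute errors = 12
MAE = 12 / 4 = 3.00

3.00


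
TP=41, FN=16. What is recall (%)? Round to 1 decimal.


Recall = TP / (TP + FN) * 100
= 41 / (41 + 16)
= 41 / 57
= 0.7193
= 71.9%

71.9


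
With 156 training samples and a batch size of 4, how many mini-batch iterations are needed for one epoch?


Iterations per epoch = dataset_size / batch_size
= 156 / 4
= 39

39


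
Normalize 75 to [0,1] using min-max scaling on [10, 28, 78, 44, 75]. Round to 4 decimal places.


Min = 10, Max = 78
Range = 78 - 10 = 68
Scaled = (x - min) / (max - min)
= (75 - 10) / 68
= 65 / 68
= 0.9559

0.9559


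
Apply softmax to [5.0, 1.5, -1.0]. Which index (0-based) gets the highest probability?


Softmax is a monotonic transformation, so it preserves the argmax.
We need to find the index of the maximum logit.
Index 0: 5.0
Index 1: 1.5
Index 2: -1.0
Maximum logit = 5.0 at index 0

0


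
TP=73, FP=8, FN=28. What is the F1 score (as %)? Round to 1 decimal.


Precision = TP / (TP + FP) = 73 / 81 = 0.9012
Recall = TP / (TP + FN) = 73 / 101 = 0.7228
F1 = 2 * P * R / (P + R)
= 2 * 0.9012 * 0.7228 / (0.9012 + 0.7228)
= 1.3028 / 1.624
= 0.8022
As percentage: 80.2%

80.2


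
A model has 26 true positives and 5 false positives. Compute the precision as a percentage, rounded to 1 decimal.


Precision = TP / (TP + FP) * 100
= 26 / (26 + 5)
= 26 / 31
= 0.8387
= 83.9%

83.9


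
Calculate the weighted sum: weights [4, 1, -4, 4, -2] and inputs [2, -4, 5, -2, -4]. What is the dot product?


Element-wise products:
4 * 2 = 8
1 * -4 = -4
-4 * 5 = -20
4 * -2 = -8
-2 * -4 = 8
Sum = 8 + -4 + -20 + -8 + 8
= -16

-16


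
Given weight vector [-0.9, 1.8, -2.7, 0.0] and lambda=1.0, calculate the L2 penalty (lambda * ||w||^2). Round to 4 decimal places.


Squaring each weight:
(-0.9)^2 = 0.81
1.8^2 = 3.24
(-2.7)^2 = 7.29
0.0^2 = 0.0
Sum of squares = 11.34
Penalty = 1.0 * 11.34 = 11.3400

11.3400


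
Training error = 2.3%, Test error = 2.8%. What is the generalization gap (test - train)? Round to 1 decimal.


Generalization gap = test_error - train_error
= 2.8 - 2.3
= 0.5%
A small gap suggests good generalization.

0.5


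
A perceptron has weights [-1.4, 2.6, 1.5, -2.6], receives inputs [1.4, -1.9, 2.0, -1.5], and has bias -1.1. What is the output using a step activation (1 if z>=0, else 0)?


z = w . x + b
= -1.4*1.4 + 2.6*-1.9 + 1.5*2.0 + -2.6*-1.5 + -1.1
= -1.96 + -4.94 + 3.0 + 3.9 + -1.1
= -0.0 + -1.1
= -1.1
Since z = -1.1 < 0, output = 0

0


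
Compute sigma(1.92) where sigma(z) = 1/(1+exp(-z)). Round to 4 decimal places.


sigmoid(z) = 1 / (1 + exp(-z))
exp(-(1.92)) = exp(-1.92) = 0.1466
1 + 0.1466 = 1.1466
1 / 1.1466 = 0.8721

0.8721


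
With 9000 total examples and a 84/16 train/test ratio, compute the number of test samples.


Train samples = 9000 * 84% = 7560
Test samples = 9000 - 7560
= 1440

1440


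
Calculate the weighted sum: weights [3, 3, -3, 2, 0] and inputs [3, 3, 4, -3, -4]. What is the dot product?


Element-wise products:
3 * 3 = 9
3 * 3 = 9
-3 * 4 = -12
2 * -3 = -6
0 * -4 = 0
Sum = 9 + 9 + -12 + -6 + 0
= 0

0


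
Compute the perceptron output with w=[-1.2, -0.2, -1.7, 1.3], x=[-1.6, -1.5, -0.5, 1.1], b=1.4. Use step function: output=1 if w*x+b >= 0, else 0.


z = w . x + b
= -1.2*-1.6 + -0.2*-1.5 + -1.7*-0.5 + 1.3*1.1 + 1.4
= 1.92 + 0.3 + 0.85 + 1.43 + 1.4
= 4.5 + 1.4
= 5.9
Since z = 5.9 >= 0, output = 1

1


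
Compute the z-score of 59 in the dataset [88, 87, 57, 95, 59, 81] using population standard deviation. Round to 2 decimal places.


Mean = (88 + 87 + 57 + 95 + 59 + 81) / 6 = 77.8333
Variance = sum((x_i - mean)^2) / n = 213.4722
Std = sqrt(213.4722) = 14.6107
Z = (x - mean) / std
= (59 - 77.8333) / 14.6107
= -18.8333 / 14.6107
= -1.29

-1.29


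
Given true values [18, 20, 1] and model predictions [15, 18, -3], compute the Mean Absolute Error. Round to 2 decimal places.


Absolute errors: [3, 2, 4]
Sum of absolute errors = 9
MAE = 9 / 3 = 3.00

3.00


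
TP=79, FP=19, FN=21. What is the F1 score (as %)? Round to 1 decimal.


Precision = TP / (TP + FP) = 79 / 98 = 0.8061
Recall = TP / (TP + FN) = 79 / 100 = 0.79
F1 = 2 * P * R / (P + R)
= 2 * 0.8061 * 0.79 / (0.8061 + 0.79)
= 1.2737 / 1.5961
= 0.798
As percentage: 79.8%

79.8


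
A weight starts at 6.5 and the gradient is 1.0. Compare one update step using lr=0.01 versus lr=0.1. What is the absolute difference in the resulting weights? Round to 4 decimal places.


With lr=0.01: w_new = 6.5 - 0.01 * 1.0 = 6.49
With lr=0.1: w_new = 6.5 - 0.1 * 1.0 = 6.4
Absolute difference = |6.49 - 6.4|
= 0.0900

0.0900


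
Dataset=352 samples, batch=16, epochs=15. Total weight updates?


Iterations per epoch = 352 / 16 = 22
Total updates = iterations_per_epoch * epochs
= 22 * 15
= 330

330


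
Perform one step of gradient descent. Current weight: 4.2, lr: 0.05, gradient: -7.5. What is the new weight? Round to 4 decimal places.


w_new = w_old - lr * gradient
= 4.2 - 0.05 * -7.5
= 4.2 - (-0.375)
= 4.5750

4.5750


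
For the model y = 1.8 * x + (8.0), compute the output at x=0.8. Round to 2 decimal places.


y = 1.8 * 0.8 + (8.0)
= 1.44 + (8.0)
= 9.44

9.44


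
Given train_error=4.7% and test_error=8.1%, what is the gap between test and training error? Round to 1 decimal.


Generalization gap = test_error - train_error
= 8.1 - 4.7
= 3.4%
A moderate gap.

3.4


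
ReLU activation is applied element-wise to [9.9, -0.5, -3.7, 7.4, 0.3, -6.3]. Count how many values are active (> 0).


ReLU(x) = max(0, x) for each element:
ReLU(9.9) = 9.9
ReLU(-0.5) = 0
ReLU(-3.7) = 0
ReLU(7.4) = 7.4
ReLU(0.3) = 0.3
ReLU(-6.3) = 0
Active neurons (>0): 3

3


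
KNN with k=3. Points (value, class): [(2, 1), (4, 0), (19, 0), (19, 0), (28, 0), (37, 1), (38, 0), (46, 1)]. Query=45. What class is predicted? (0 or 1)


Distances from query 45:
Point 46 (class 1): distance = 1
Point 38 (class 0): distance = 7
Point 37 (class 1): distance = 8
K=3 nearest neighbors: classes = [1, 0, 1]
Votes for class 1: 2 / 3
Majority vote => class 1

1


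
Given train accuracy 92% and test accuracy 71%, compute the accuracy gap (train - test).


Gap = train_accuracy - test_accuracy
= 92 - 71
= 21%
This large gap strongly indicates overfitting.

21


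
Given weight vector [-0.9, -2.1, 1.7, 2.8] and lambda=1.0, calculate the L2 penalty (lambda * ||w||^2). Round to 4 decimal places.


Squaring each weight:
(-0.9)^2 = 0.81
(-2.1)^2 = 4.41
1.7^2 = 2.89
2.8^2 = 7.84
Sum of squares = 15.95
Penalty = 1.0 * 15.95 = 15.9500

15.9500


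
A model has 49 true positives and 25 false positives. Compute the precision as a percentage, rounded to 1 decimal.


Precision = TP / (TP + FP) * 100
= 49 / (49 + 25)
= 49 / 74
= 0.6622
= 66.2%

66.2


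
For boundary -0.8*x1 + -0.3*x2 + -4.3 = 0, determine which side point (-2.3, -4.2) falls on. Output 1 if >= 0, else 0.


Compute -0.8 * -2.3 + -0.3 * -4.2 + -4.3
= 1.84 + 1.26 + -4.3
= -1.2
Since -1.2 < 0, the point is on the negative side.

0


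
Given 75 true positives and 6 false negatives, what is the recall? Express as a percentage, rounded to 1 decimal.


Recall = TP / (TP + FN) * 100
= 75 / (75 + 6)
= 75 / 81
= 0.9259
= 92.6%

92.6


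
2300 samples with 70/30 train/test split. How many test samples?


Train samples = 2300 * 70% = 1610
Test samples = 2300 - 1610
= 690

690


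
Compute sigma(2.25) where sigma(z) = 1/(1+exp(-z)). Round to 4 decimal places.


sigmoid(z) = 1 / (1 + exp(-z))
exp(-(2.25)) = exp(-2.25) = 0.1054
1 + 0.1054 = 1.1054
1 / 1.1054 = 0.9047

0.9047


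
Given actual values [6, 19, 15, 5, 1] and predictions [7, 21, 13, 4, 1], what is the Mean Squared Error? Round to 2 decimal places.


Differences: [-1, -2, 2, 1, 0]
Squared errors: [1, 4, 4, 1, 0]
Sum of squared errors = 10
MSE = 10 / 5 = 2.00

2.00


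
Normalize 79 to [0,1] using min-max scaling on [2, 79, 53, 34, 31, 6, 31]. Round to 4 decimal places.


Min = 2, Max = 79
Range = 79 - 2 = 77
Scaled = (x - min) / (max - min)
= (79 - 2) / 77
= 77 / 77
= 1.0000

1.0000


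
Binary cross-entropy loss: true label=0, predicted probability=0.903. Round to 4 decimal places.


For y=0: Loss = -log(1-p)
= -log(1 - 0.903)
= -log(0.097)
= -(-2.333)
= 2.3330

2.3330


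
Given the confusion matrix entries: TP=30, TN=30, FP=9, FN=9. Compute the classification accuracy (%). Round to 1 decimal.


Accuracy = (TP + TN) / (TP + TN + FP + FN) * 100
= (30 + 30) / (30 + 30 + 9 + 9)
= 60 / 78
= 0.7692
= 76.9%

76.9


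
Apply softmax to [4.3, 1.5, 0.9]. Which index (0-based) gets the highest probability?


Softmax is a monotonic transformation, so it preserves the argmax.
We need to find the index of the maximum logit.
Index 0: 4.3
Index 1: 1.5
Index 2: 0.9
Maximum logit = 4.3 at index 0

0


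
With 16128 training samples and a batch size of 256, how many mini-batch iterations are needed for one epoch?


Iterations per epoch = dataset_size / batch_size
= 16128 / 256
= 63

63


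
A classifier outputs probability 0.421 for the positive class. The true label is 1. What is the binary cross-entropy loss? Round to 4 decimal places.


For y=1: Loss = -log(p)
= -log(0.421)
= -(-0.8651)
= 0.8651

0.8651


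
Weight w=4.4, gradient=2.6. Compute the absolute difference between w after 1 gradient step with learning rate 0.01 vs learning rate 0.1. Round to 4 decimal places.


With lr=0.01: w_new = 4.4 - 0.01 * 2.6 = 4.374
With lr=0.1: w_new = 4.4 - 0.1 * 2.6 = 4.14
Absolute difference = |4.374 - 4.14|
= 0.2340

0.2340


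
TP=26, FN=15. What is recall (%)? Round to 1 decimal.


Recall = TP / (TP + FN) * 100
= 26 / (26 + 15)
= 26 / 41
= 0.6341
= 63.4%

63.4


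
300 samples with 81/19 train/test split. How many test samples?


Train samples = 300 * 81% = 243
Test samples = 300 - 243
= 57

57


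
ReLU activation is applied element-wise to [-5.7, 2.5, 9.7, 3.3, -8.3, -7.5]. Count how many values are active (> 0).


ReLU(x) = max(0, x) for each element:
ReLU(-5.7) = 0
ReLU(2.5) = 2.5
ReLU(9.7) = 9.7
ReLU(3.3) = 3.3
ReLU(-8.3) = 0
ReLU(-7.5) = 0
Active neurons (>0): 3

3


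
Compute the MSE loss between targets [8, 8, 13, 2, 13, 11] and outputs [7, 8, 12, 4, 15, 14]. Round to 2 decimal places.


Differences: [1, 0, 1, -2, -2, -3]
Squared errors: [1, 0, 1, 4, 4, 9]
Sum of squared errors = 19
MSE = 19 / 6 = 3.17

3.17


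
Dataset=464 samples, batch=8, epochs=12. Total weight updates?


Iterations per epoch = 464 / 8 = 58
Total updates = iterations_per_epoch * epochs
= 58 * 12
= 696

696


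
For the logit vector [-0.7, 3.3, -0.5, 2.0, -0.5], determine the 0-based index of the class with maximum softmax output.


Softmax is a monotonic transformation, so it preserves the argmax.
We need to find the index of the maximum logit.
Index 0: -0.7
Index 1: 3.3
Index 2: -0.5
Index 3: 2.0
Index 4: -0.5
Maximum logit = 3.3 at index 1

1


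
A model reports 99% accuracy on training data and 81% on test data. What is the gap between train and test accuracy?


Gap = train_accuracy - test_accuracy
= 99 - 81
= 18%
This gap suggests the model is overfitting.

18


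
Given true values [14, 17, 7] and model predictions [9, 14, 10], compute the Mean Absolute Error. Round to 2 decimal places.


Absolute errors: [5, 3, 3]
Sum of absolute errors = 11
MAE = 11 / 3 = 3.67

3.67


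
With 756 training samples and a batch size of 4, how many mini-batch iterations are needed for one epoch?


Iterations per epoch = dataset_size / batch_size
= 756 / 4
= 189

189


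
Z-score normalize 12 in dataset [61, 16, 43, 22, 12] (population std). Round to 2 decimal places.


Mean = (61 + 16 + 43 + 22 + 12) / 5 = 30.8
Variance = sum((x_i - mean)^2) / n = 342.16
Std = sqrt(342.16) = 18.4976
Z = (x - mean) / std
= (12 - 30.8) / 18.4976
= -18.8 / 18.4976
= -1.02

-1.02


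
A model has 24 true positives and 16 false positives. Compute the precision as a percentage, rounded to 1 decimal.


Precision = TP / (TP + FP) * 100
= 24 / (24 + 16)
= 24 / 40
= 0.6
= 60.0%

60.0


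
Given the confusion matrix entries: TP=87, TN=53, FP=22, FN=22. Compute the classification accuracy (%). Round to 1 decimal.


Accuracy = (TP + TN) / (TP + TN + FP + FN) * 100
= (87 + 53) / (87 + 53 + 22 + 22)
= 140 / 184
= 0.7609
= 76.1%

76.1


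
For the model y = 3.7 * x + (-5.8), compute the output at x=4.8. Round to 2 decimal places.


y = 3.7 * 4.8 + (-5.8)
= 17.76 + (-5.8)
= 11.96

11.96


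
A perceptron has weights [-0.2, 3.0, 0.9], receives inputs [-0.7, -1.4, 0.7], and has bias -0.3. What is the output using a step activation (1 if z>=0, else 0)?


z = w . x + b
= -0.2*-0.7 + 3.0*-1.4 + 0.9*0.7 + -0.3
= 0.14 + -4.2 + 0.63 + -0.3
= -3.43 + -0.3
= -3.73
Since z = -3.73 < 0, output = 0

0


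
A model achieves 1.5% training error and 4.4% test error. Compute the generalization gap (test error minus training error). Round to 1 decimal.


Generalization gap = test_error - train_error
= 4.4 - 1.5
= 2.9%
A moderate gap.

2.9


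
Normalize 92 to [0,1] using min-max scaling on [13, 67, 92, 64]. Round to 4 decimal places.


Min = 13, Max = 92
Range = 92 - 13 = 79
Scaled = (x - min) / (max - min)
= (92 - 13) / 79
= 79 / 79
= 1.0000

1.0000


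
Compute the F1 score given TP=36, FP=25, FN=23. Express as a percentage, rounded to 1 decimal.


Precision = TP / (TP + FP) = 36 / 61 = 0.5902
Recall = TP / (TP + FN) = 36 / 59 = 0.6102
F1 = 2 * P * R / (P + R)
= 2 * 0.5902 * 0.6102 / (0.5902 + 0.6102)
= 0.7202 / 1.2003
= 0.6
As percentage: 60.0%

60.0


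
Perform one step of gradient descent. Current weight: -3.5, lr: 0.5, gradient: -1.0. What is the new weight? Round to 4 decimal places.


w_new = w_old - lr * gradient
= -3.5 - 0.5 * -1.0
= -3.5 - (-0.5)
= -3.0000

-3.0000


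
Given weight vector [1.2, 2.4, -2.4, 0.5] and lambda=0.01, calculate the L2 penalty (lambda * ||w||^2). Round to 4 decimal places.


Squaring each weight:
1.2^2 = 1.44
2.4^2 = 5.76
(-2.4)^2 = 5.76
0.5^2 = 0.25
Sum of squares = 13.21
Penalty = 0.01 * 13.21 = 0.1321

0.1321


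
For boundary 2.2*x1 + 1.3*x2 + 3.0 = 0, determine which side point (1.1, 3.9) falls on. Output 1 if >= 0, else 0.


Compute 2.2 * 1.1 + 1.3 * 3.9 + 3.0
= 2.42 + 5.07 + 3.0
= 10.49
Since 10.49 >= 0, the point is on the positive side.

1


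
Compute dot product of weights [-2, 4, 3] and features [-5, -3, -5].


Element-wise products:
-2 * -5 = 10
4 * -3 = -12
3 * -5 = -15
Sum = 10 + -12 + -15
= -17

-17


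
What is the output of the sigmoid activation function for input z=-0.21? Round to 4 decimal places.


sigmoid(z) = 1 / (1 + exp(-z))
exp(-(-0.21)) = exp(0.21) = 1.2337
1 + 1.2337 = 2.2337
1 / 2.2337 = 0.4477

0.4477


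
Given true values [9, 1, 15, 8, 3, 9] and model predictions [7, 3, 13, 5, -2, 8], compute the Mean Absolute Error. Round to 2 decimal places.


Absolute errors: [2, 2, 2, 3, 5, 1]
Sum of absolute errors = 15
MAE = 15 / 6 = 2.50

2.50


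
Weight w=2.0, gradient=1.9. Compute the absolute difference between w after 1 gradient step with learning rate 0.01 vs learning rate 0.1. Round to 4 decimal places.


With lr=0.01: w_new = 2.0 - 0.01 * 1.9 = 1.981
With lr=0.1: w_new = 2.0 - 0.1 * 1.9 = 1.81
Absolute difference = |1.981 - 1.81|
= 0.1710

0.1710


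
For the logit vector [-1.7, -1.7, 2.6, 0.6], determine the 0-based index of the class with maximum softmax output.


Softmax is a monotonic transformation, so it preserves the argmax.
We need to find the index of the maximum logit.
Index 0: -1.7
Index 1: -1.7
Index 2: 2.6
Index 3: 0.6
Maximum logit = 2.6 at index 2

2


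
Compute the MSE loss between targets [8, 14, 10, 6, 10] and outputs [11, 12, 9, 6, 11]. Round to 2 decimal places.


Differences: [-3, 2, 1, 0, -1]
Squared errors: [9, 4, 1, 0, 1]
Sum of squared errors = 15
MSE = 15 / 5 = 3.00

3.00


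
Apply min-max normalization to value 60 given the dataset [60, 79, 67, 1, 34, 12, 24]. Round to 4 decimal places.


Min = 1, Max = 79
Range = 79 - 1 = 78
Scaled = (x - min) / (max - min)
= (60 - 1) / 78
= 59 / 78
= 0.7564

0.7564


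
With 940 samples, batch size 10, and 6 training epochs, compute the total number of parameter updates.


Iterations per epoch = 940 / 10 = 94
Total updates = iterations_per_epoch * epochs
= 94 * 6
= 564

564


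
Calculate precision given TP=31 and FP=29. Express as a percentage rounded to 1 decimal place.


Precision = TP / (TP + FP) * 100
= 31 / (31 + 29)
= 31 / 60
= 0.5167
= 51.7%

51.7


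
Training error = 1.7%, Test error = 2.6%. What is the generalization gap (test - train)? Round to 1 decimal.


Generalization gap = test_error - train_error
= 2.6 - 1.7
= 0.9%
A small gap suggests good generalization.

0.9


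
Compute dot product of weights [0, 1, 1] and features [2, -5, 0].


Element-wise products:
0 * 2 = 0
1 * -5 = -5
1 * 0 = 0
Sum = 0 + -5 + 0
= -5

-5


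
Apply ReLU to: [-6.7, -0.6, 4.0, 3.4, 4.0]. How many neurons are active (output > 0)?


ReLU(x) = max(0, x) for each element:
ReLU(-6.7) = 0
ReLU(-0.6) = 0
ReLU(4.0) = 4.0
ReLU(3.4) = 3.4
ReLU(4.0) = 4.0
Active neurons (>0): 3

3


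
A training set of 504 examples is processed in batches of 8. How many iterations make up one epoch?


Iterations per epoch = dataset_size / batch_size
= 504 / 8
= 63

63


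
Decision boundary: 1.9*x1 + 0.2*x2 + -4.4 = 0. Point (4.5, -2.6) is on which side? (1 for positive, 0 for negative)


Compute 1.9 * 4.5 + 0.2 * -2.6 + -4.4
= 8.55 + -0.52 + -4.4
= 3.63
Since 3.63 >= 0, the point is on the positive side.

1


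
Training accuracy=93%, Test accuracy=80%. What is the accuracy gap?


Gap = train_accuracy - test_accuracy
= 93 - 80
= 13%
This gap suggests the model is overfitting.

13


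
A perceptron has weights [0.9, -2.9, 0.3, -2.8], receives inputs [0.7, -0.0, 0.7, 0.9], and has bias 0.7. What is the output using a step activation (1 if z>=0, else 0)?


z = w . x + b
= 0.9*0.7 + -2.9*-0.0 + 0.3*0.7 + -2.8*0.9 + 0.7
= 0.63 + 0.0 + 0.21 + -2.52 + 0.7
= -1.68 + 0.7
= -0.98
Since z = -0.98 < 0, output = 0

0


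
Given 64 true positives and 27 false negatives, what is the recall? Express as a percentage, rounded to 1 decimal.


Recall = TP / (TP + FN) * 100
= 64 / (64 + 27)
= 64 / 91
= 0.7033
= 70.3%

70.3


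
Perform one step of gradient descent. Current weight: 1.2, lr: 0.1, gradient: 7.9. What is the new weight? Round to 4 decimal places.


w_new = w_old - lr * gradient
= 1.2 - 0.1 * 7.9
= 1.2 - (0.79)
= 0.4100

0.4100


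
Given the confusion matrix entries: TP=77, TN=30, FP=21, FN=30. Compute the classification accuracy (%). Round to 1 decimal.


Accuracy = (TP + TN) / (TP + TN + FP + FN) * 100
= (77 + 30) / (77 + 30 + 21 + 30)
= 107 / 158
= 0.6772
= 67.7%

67.7


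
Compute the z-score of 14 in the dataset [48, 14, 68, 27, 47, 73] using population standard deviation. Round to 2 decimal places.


Mean = (48 + 14 + 68 + 27 + 47 + 73) / 6 = 46.1667
Variance = sum((x_i - mean)^2) / n = 433.8056
Std = sqrt(433.8056) = 20.828
Z = (x - mean) / std
= (14 - 46.1667) / 20.828
= -32.1667 / 20.828
= -1.54

-1.54


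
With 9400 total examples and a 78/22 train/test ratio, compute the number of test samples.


Train samples = 9400 * 78% = 7332
Test samples = 9400 - 7332
= 2068

2068


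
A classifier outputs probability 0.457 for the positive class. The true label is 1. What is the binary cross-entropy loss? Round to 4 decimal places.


For y=1: Loss = -log(p)
= -log(0.457)
= -(-0.7831)
= 0.7831

0.7831


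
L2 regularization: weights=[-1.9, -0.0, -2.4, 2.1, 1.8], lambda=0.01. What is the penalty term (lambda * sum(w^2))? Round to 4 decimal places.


Squaring each weight:
(-1.9)^2 = 3.61
(-0.0)^2 = 0.0
(-2.4)^2 = 5.76
2.1^2 = 4.41
1.8^2 = 3.24
Sum of squares = 17.02
Penalty = 0.01 * 17.02 = 0.1702

0.1702


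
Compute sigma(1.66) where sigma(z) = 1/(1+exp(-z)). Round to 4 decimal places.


sigmoid(z) = 1 / (1 + exp(-z))
exp(-(1.66)) = exp(-1.66) = 0.1901
1 + 0.1901 = 1.1901
1 / 1.1901 = 0.8402

0.8402


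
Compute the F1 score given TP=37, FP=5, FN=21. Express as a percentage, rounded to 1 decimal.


Precision = TP / (TP + FP) = 37 / 42 = 0.881
Recall = TP / (TP + FN) = 37 / 58 = 0.6379
F1 = 2 * P * R / (P + R)
= 2 * 0.881 * 0.6379 / (0.881 + 0.6379)
= 1.124 / 1.5189
= 0.74
As percentage: 74.0%

74.0


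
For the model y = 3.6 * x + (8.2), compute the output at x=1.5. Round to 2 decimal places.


y = 3.6 * 1.5 + (8.2)
= 5.4 + (8.2)
= 13.60

13.60


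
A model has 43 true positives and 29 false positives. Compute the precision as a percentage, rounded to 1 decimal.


Precision = TP / (TP + FP) * 100
= 43 / (43 + 29)
= 43 / 72
= 0.5972
= 59.7%

59.7


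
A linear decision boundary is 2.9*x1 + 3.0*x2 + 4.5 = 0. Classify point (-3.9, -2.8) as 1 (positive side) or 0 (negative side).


Compute 2.9 * -3.9 + 3.0 * -2.8 + 4.5
= -11.31 + -8.4 + 4.5
= -15.21
Since -15.21 < 0, the point is on the negative side.

0


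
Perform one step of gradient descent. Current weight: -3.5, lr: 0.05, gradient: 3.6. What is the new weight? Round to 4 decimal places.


w_new = w_old - lr * gradient
= -3.5 - 0.05 * 3.6
= -3.5 - (0.18)
= -3.6800

-3.6800


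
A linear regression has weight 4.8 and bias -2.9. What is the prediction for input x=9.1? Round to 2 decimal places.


y = 4.8 * 9.1 + (-2.9)
= 43.68 + (-2.9)
= 40.78

40.78


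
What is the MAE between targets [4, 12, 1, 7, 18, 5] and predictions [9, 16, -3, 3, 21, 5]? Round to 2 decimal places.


Absolute errors: [5, 4, 4, 4, 3, 0]
Sum of absolute errors = 20
MAE = 20 / 6 = 3.33

3.33


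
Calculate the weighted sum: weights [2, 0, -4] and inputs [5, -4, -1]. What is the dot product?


Element-wise products:
2 * 5 = 10
0 * -4 = 0
-4 * -1 = 4
Sum = 10 + 0 + 4
= 14

14


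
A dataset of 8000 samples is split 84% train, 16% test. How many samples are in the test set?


Train samples = 8000 * 84% = 6720
Test samples = 8000 - 6720
= 1280

1280


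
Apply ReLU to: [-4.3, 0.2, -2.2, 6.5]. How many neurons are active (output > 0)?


ReLU(x) = max(0, x) for each element:
ReLU(-4.3) = 0
ReLU(0.2) = 0.2
ReLU(-2.2) = 0
ReLU(6.5) = 6.5
Active neurons (>0): 2

2


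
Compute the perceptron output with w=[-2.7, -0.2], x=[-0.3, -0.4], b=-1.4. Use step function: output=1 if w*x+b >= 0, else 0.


z = w . x + b
= -2.7*-0.3 + -0.2*-0.4 + -1.4
= 0.81 + 0.08 + -1.4
= 0.89 + -1.4
= -0.51
Since z = -0.51 < 0, output = 0

0


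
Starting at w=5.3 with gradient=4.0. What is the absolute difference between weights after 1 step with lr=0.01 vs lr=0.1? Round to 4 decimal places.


With lr=0.01: w_new = 5.3 - 0.01 * 4.0 = 5.26
With lr=0.1: w_new = 5.3 - 0.1 * 4.0 = 4.9
Absolute difference = |5.26 - 4.9|
= 0.3600

0.3600


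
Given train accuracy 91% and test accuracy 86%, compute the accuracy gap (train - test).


Gap = train_accuracy - test_accuracy
= 91 - 86
= 5%
This moderate gap may indicate mild overfitting.

5


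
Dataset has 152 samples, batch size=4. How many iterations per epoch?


Iterations per epoch = dataset_size / batch_size
= 152 / 4
= 38

38


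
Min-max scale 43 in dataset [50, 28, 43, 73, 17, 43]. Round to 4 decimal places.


Min = 17, Max = 73
Range = 73 - 17 = 56
Scaled = (x - min) / (max - min)
= (43 - 17) / 56
= 26 / 56
= 0.4643

0.4643


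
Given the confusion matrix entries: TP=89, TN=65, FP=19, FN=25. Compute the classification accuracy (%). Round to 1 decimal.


Accuracy = (TP + TN) / (TP + TN + FP + FN) * 100
= (89 + 65) / (89 + 65 + 19 + 25)
= 154 / 198
= 0.7778
= 77.8%

77.8


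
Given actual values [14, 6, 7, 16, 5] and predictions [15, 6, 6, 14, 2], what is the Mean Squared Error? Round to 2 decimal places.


Differences: [-1, 0, 1, 2, 3]
Squared errors: [1, 0, 1, 4, 9]
Sum of squared errors = 15
MSE = 15 / 5 = 3.00

3.00


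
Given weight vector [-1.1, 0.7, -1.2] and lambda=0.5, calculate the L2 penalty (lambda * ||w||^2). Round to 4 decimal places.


Squaring each weight:
(-1.1)^2 = 1.21
0.7^2 = 0.49
(-1.2)^2 = 1.44
Sum of squares = 3.14
Penalty = 0.5 * 3.14 = 1.5700

1.5700


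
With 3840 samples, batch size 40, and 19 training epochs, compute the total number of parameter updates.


Iterations per epoch = 3840 / 40 = 96
Total updates = iterations_per_epoch * epochs
= 96 * 19
= 1824

1824


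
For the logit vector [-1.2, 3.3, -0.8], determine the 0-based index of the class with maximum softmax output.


Softmax is a monotonic transformation, so it preserves the argmax.
We need to find the index of the maximum logit.
Index 0: -1.2
Index 1: 3.3
Index 2: -0.8
Maximum logit = 3.3 at index 1

1


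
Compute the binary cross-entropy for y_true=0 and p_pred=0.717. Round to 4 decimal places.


For y=0: Loss = -log(1-p)
= -log(1 - 0.717)
= -log(0.283)
= -(-1.2623)
= 1.2623

1.2623


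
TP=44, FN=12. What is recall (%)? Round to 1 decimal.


Recall = TP / (TP + FN) * 100
= 44 / (44 + 12)
= 44 / 56
= 0.7857
= 78.6%

78.6


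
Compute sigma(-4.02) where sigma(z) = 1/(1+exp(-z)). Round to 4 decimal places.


sigmoid(z) = 1 / (1 + exp(-z))
exp(-(-4.02)) = exp(4.02) = 55.7011
1 + 55.7011 = 56.7011
1 / 56.7011 = 0.0176

0.0176


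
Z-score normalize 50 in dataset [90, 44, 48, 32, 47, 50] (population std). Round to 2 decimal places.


Mean = (90 + 44 + 48 + 32 + 47 + 50) / 6 = 51.8333
Variance = sum((x_i - mean)^2) / n = 325.4722
Std = sqrt(325.4722) = 18.0408
Z = (x - mean) / std
= (50 - 51.8333) / 18.0408
= -1.8333 / 18.0408
= -0.10

-0.10


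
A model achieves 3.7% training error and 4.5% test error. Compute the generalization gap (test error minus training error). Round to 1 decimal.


Generalization gap = test_error - train_error
= 4.5 - 3.7
= 0.8%
A small gap suggests good generalization.

0.8


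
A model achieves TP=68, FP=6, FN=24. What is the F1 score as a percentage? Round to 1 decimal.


Precision = TP / (TP + FP) = 68 / 74 = 0.9189
Recall = TP / (TP + FN) = 68 / 92 = 0.7391
F1 = 2 * P * R / (P + R)
= 2 * 0.9189 * 0.7391 / (0.9189 + 0.7391)
= 1.3584 / 1.658
= 0.8193
As percentage: 81.9%

81.9


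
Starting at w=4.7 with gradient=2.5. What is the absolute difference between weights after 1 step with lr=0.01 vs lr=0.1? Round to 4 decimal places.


With lr=0.01: w_new = 4.7 - 0.01 * 2.5 = 4.675
With lr=0.1: w_new = 4.7 - 0.1 * 2.5 = 4.45
Absolute difference = |4.675 - 4.45|
= 0.2250

0.2250


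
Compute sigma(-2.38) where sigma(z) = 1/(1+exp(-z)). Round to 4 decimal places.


sigmoid(z) = 1 / (1 + exp(-z))
exp(-(-2.38)) = exp(2.38) = 10.8049
1 + 10.8049 = 11.8049
1 / 11.8049 = 0.0847

0.0847
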